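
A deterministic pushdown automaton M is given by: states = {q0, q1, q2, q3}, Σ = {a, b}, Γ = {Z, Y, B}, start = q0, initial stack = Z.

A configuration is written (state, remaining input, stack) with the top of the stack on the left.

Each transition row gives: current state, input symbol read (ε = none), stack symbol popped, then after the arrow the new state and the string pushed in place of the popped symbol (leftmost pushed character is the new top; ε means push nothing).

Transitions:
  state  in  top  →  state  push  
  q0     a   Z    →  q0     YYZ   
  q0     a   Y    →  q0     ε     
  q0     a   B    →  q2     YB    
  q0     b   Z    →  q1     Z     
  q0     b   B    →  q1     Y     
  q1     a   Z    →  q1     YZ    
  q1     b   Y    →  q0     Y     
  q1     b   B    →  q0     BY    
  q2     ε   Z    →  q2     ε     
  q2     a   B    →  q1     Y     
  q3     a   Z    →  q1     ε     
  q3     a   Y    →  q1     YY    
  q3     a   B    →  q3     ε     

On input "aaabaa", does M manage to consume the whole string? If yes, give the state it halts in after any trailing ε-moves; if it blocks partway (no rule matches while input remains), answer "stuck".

stuck

(q0, aaabaa, Z)
  read a, top Z: go to q0, push YYZ → (q0, aabaa, YYZ)
  read a, top Y: go to q0, push ε → (q0, abaa, YZ)
  read a, top Y: go to q0, push ε → (q0, baa, Z)
  read b, top Z: go to q1, push Z → (q1, aa, Z)
  read a, top Z: go to q1, push YZ → (q1, a, YZ)
No transition for (q1, a, top Y); M blocks with input a remaining.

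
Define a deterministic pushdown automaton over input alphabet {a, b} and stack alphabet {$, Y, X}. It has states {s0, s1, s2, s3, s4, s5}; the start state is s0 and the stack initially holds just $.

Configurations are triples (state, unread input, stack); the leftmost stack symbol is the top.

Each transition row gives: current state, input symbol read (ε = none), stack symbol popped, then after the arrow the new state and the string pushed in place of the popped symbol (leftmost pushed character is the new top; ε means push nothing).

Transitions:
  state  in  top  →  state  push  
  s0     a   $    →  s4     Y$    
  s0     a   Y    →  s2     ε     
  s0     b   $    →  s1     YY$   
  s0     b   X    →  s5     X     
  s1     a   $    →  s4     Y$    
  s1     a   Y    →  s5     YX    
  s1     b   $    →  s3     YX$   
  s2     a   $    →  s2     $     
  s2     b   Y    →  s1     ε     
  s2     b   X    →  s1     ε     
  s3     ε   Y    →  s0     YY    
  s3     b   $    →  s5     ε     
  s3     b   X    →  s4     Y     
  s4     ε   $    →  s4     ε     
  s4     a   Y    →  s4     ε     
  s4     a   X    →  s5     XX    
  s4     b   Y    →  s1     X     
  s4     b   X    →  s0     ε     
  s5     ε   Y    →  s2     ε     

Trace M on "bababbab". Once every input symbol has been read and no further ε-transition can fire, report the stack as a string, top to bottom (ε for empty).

(s0, bababbab, $)
  read b, top $: go to s1, push YY$ → (s1, ababbab, YY$)
  read a, top Y: go to s5, push YX → (s5, babbab, YXY$)
  ε-move, top Y: go to s2, push ε → (s2, babbab, XY$)
  read b, top X: go to s1, push ε → (s1, abbab, Y$)
  read a, top Y: go to s5, push YX → (s5, bbab, YX$)
  ε-move, top Y: go to s2, push ε → (s2, bbab, X$)
  read b, top X: go to s1, push ε → (s1, bab, $)
  read b, top $: go to s3, push YX$ → (s3, ab, YX$)
  ε-move, top Y: go to s0, push YY → (s0, ab, YYX$)
  read a, top Y: go to s2, push ε → (s2, b, YX$)
  read b, top Y: go to s1, push ε → (s1, ε, X$)
All input consumed in state s1 with stack X$.

X$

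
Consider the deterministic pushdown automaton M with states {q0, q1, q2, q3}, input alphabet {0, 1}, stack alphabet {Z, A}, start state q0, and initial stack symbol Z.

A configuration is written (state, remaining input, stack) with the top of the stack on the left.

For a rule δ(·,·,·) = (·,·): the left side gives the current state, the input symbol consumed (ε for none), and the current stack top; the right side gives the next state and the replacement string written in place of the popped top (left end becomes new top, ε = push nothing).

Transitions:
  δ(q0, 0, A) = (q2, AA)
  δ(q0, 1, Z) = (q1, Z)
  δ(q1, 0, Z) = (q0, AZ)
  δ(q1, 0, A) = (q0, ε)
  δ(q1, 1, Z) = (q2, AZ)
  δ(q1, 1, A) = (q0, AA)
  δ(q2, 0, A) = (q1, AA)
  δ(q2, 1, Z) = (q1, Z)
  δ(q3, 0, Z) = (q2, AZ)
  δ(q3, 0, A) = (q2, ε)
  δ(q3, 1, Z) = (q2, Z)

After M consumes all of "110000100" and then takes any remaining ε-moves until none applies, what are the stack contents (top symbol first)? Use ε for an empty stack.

(q0, 110000100, Z)
  read 1, top Z: go to q1, push Z → (q1, 10000100, Z)
  read 1, top Z: go to q2, push AZ → (q2, 0000100, AZ)
  read 0, top A: go to q1, push AA → (q1, 000100, AAZ)
  read 0, top A: go to q0, push ε → (q0, 00100, AZ)
  read 0, top A: go to q2, push AA → (q2, 0100, AAZ)
  read 0, top A: go to q1, push AA → (q1, 100, AAAZ)
  read 1, top A: go to q0, push AA → (q0, 00, AAAAZ)
  read 0, top A: go to q2, push AA → (q2, 0, AAAAAZ)
  read 0, top A: go to q1, push AA → (q1, ε, AAAAAAZ)
All input consumed in state q1 with stack AAAAAAZ.

AAAAAAZ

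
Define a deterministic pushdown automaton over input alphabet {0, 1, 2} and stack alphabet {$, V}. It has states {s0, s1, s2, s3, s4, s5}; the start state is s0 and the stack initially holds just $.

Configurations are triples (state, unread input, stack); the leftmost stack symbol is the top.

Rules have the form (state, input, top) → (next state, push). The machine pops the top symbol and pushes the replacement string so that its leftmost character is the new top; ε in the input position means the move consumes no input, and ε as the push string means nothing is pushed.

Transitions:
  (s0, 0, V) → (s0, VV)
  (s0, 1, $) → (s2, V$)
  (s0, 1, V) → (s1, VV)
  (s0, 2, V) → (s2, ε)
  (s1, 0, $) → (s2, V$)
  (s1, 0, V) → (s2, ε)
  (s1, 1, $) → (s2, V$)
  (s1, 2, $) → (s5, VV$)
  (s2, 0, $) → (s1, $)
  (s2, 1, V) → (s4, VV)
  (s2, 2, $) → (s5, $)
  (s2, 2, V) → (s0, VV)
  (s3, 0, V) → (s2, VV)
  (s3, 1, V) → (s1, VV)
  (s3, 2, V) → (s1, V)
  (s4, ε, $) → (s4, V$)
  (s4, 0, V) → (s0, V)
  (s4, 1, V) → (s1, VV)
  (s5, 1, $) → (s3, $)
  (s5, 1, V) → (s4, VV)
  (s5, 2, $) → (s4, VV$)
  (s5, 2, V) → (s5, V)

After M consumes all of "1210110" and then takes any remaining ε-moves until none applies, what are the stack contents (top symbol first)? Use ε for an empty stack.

VVV$

(s0, 1210110, $)
  read 1, top $: go to s2, push V$ → (s2, 210110, V$)
  read 2, top V: go to s0, push VV → (s0, 10110, VV$)
  read 1, top V: go to s1, push VV → (s1, 0110, VVV$)
  read 0, top V: go to s2, push ε → (s2, 110, VV$)
  read 1, top V: go to s4, push VV → (s4, 10, VVV$)
  read 1, top V: go to s1, push VV → (s1, 0, VVVV$)
  read 0, top V: go to s2, push ε → (s2, ε, VVV$)
All input consumed in state s2 with stack VVV$.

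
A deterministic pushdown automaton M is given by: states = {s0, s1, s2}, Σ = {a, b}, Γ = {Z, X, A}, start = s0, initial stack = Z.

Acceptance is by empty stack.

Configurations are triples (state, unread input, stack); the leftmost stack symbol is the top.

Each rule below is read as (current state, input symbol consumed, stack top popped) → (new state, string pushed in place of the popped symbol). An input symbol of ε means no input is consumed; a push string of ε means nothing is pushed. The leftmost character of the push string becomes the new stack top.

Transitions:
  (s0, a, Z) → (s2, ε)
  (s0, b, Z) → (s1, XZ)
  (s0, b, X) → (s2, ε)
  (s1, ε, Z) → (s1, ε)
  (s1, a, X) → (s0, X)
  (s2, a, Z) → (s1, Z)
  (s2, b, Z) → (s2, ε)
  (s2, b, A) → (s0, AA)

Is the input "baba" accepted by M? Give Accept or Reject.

(s0, baba, Z) ⊢ (s1, aba, XZ) ⊢ (s0, ba, XZ) ⊢ (s2, a, Z) ⊢ (s1, ε, Z) ⊢ (s1, ε, ε)
All input consumed and the stack is empty.

Accept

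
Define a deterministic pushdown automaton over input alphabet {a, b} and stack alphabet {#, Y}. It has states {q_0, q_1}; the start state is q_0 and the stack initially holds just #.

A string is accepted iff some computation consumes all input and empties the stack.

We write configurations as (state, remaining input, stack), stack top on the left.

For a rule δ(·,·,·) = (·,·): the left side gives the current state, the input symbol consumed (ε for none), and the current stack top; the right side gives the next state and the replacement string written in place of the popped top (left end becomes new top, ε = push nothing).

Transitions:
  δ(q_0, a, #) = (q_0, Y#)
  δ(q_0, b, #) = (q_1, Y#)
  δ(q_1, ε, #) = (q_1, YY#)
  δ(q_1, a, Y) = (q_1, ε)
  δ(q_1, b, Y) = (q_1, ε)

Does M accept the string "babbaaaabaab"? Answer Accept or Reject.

Reject

(q_0, babbaaaabaab, #)
  read b, top #: go to q_1, push Y# → (q_1, abbaaaabaab, Y#)
  read a, top Y: go to q_1, push ε → (q_1, bbaaaabaab, #)
  ε-move, top #: go to q_1, push YY# → (q_1, bbaaaabaab, YY#)
  read b, top Y: go to q_1, push ε → (q_1, baaaabaab, Y#)
  read b, top Y: go to q_1, push ε → (q_1, aaaabaab, #)
  ε-move, top #: go to q_1, push YY# → (q_1, aaaabaab, YY#)
  read a, top Y: go to q_1, push ε → (q_1, aaabaab, Y#)
  read a, top Y: go to q_1, push ε → (q_1, aabaab, #)
  ε-move, top #: go to q_1, push YY# → (q_1, aabaab, YY#)
  read a, top Y: go to q_1, push ε → (q_1, abaab, Y#)
  read a, top Y: go to q_1, push ε → (q_1, baab, #)
  ε-move, top #: go to q_1, push YY# → (q_1, baab, YY#)
  read b, top Y: go to q_1, push ε → (q_1, aab, Y#)
  read a, top Y: go to q_1, push ε → (q_1, ab, #)
  ε-move, top #: go to q_1, push YY# → (q_1, ab, YY#)
  read a, top Y: go to q_1, push ε → (q_1, b, Y#)
  read b, top Y: go to q_1, push ε → (q_1, ε, #)
  ε-move, top #: go to q_1, push YY# → (q_1, ε, YY#)
All input consumed; stack is YY#, not empty, and no further ε-move applies.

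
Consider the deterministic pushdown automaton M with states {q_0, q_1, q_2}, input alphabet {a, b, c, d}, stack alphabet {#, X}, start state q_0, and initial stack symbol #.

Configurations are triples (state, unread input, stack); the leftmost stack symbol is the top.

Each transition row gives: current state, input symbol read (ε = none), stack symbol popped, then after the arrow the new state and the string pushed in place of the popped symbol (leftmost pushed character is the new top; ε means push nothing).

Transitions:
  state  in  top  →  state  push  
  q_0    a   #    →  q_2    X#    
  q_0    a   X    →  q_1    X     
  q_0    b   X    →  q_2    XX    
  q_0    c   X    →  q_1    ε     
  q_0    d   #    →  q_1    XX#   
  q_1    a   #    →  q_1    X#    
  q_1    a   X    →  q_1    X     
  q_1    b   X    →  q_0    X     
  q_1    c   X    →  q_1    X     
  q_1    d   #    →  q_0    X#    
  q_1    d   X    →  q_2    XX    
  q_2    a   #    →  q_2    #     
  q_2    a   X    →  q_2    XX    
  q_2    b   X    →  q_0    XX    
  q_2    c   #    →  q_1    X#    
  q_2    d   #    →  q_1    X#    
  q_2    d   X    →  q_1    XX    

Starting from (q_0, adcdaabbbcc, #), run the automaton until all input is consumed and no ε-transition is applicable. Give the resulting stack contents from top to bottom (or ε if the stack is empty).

XXXXXXX#

(q_0, adcdaabbbcc, #)
  read a, top #: go to q_2, push X# → (q_2, dcdaabbbcc, X#)
  read d, top X: go to q_1, push XX → (q_1, cdaabbbcc, XX#)
  read c, top X: go to q_1, push X → (q_1, daabbbcc, XX#)
  read d, top X: go to q_2, push XX → (q_2, aabbbcc, XXX#)
  read a, top X: go to q_2, push XX → (q_2, abbbcc, XXXX#)
  read a, top X: go to q_2, push XX → (q_2, bbbcc, XXXXX#)
  read b, top X: go to q_0, push XX → (q_0, bbcc, XXXXXX#)
  read b, top X: go to q_2, push XX → (q_2, bcc, XXXXXXX#)
  read b, top X: go to q_0, push XX → (q_0, cc, XXXXXXXX#)
  read c, top X: go to q_1, push ε → (q_1, c, XXXXXXX#)
  read c, top X: go to q_1, push X → (q_1, ε, XXXXXXX#)
All input consumed in state q_1 with stack XXXXXXX#.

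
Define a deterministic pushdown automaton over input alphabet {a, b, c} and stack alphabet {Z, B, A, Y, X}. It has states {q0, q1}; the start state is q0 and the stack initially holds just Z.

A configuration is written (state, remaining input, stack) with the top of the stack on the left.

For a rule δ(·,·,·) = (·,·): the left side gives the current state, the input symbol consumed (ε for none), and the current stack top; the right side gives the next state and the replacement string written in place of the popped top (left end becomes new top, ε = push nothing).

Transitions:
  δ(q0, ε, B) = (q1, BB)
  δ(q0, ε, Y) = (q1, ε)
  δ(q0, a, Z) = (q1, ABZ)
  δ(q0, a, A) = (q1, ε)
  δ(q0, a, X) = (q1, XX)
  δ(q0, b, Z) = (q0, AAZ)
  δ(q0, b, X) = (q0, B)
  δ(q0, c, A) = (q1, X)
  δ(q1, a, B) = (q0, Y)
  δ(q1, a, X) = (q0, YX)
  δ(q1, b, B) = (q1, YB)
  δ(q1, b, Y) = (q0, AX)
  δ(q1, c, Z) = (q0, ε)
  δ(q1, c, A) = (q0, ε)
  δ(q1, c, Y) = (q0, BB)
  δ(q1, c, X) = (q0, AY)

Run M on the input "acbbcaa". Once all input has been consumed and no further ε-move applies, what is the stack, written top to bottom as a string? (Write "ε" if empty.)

(q0, acbbcaa, Z)
  read a, top Z: go to q1, push ABZ → (q1, cbbcaa, ABZ)
  read c, top A: go to q0, push ε → (q0, bbcaa, BZ)
  ε-move, top B: go to q1, push BB → (q1, bbcaa, BBZ)
  read b, top B: go to q1, push YB → (q1, bcaa, YBBZ)
  read b, top Y: go to q0, push AX → (q0, caa, AXBBZ)
  read c, top A: go to q1, push X → (q1, aa, XXBBZ)
  read a, top X: go to q0, push YX → (q0, a, YXXBBZ)
  ε-move, top Y: go to q1, push ε → (q1, a, XXBBZ)
  read a, top X: go to q0, push YX → (q0, ε, YXXBBZ)
  ε-move, top Y: go to q1, push ε → (q1, ε, XXBBZ)
All input consumed in state q1 with stack XXBBZ.

XXBBZ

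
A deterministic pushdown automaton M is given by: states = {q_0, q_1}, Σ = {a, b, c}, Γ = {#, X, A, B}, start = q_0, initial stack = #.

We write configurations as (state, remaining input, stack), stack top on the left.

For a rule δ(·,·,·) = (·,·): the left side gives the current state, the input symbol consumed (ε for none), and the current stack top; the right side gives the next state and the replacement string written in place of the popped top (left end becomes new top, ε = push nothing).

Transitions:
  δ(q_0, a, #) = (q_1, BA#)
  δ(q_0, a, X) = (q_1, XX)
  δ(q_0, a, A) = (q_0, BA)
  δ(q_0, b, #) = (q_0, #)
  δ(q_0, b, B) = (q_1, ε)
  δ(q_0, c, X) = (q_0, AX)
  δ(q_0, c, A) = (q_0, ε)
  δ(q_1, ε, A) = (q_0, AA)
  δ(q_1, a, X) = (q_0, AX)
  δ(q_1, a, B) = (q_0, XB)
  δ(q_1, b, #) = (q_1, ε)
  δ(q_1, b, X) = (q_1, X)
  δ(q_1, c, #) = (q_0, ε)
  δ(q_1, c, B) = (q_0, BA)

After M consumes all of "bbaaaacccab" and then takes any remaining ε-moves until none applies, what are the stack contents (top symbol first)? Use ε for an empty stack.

XXXBA#

(q_0, bbaaaacccab, #)
  read b, top #: go to q_0, push # → (q_0, baaaacccab, #)
  read b, top #: go to q_0, push # → (q_0, aaaacccab, #)
  read a, top #: go to q_1, push BA# → (q_1, aaacccab, BA#)
  read a, top B: go to q_0, push XB → (q_0, aacccab, XBA#)
  read a, top X: go to q_1, push XX → (q_1, acccab, XXBA#)
  read a, top X: go to q_0, push AX → (q_0, cccab, AXXBA#)
  read c, top A: go to q_0, push ε → (q_0, ccab, XXBA#)
  read c, top X: go to q_0, push AX → (q_0, cab, AXXBA#)
  read c, top A: go to q_0, push ε → (q_0, ab, XXBA#)
  read a, top X: go to q_1, push XX → (q_1, b, XXXBA#)
  read b, top X: go to q_1, push X → (q_1, ε, XXXBA#)
All input consumed in state q_1 with stack XXXBA#.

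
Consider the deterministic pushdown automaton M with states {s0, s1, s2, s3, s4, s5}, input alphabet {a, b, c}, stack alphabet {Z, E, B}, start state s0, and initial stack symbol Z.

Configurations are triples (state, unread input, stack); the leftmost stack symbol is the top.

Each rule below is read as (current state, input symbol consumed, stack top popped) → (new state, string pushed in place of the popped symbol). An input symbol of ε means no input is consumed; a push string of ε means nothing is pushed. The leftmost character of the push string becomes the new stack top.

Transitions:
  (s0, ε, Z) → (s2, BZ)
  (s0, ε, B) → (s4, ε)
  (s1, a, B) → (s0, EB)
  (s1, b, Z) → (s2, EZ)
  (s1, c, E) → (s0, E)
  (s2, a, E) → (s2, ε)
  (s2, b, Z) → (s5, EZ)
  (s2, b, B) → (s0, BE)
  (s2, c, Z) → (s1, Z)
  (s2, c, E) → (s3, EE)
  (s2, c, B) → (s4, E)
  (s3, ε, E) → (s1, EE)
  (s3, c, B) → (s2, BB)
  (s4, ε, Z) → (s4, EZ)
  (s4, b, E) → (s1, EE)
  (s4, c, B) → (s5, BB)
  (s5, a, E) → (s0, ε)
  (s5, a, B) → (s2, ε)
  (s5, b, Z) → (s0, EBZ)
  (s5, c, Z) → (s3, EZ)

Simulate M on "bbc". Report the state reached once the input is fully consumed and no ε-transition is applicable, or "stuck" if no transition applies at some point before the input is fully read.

(s0, bbc, Z) ⊢ (s2, bbc, BZ) ⊢ (s0, bc, BEZ) ⊢ (s4, bc, EZ) ⊢ (s1, c, EEZ) ⊢ (s0, ε, EEZ)
All input consumed; M is in state s0.

s0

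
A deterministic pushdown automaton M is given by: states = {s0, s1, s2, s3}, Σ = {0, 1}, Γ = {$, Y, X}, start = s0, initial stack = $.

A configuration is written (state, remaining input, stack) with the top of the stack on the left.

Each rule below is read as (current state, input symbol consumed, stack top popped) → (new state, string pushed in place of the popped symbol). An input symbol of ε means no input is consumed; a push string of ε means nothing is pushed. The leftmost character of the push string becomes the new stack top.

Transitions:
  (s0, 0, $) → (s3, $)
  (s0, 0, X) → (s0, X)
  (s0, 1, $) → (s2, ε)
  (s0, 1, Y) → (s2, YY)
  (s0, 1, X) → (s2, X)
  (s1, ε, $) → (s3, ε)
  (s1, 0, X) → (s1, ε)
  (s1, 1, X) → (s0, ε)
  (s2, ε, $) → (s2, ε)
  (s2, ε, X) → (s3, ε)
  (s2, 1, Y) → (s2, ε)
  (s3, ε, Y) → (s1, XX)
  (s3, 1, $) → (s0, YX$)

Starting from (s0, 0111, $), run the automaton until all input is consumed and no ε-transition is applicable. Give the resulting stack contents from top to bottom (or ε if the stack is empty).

(s0, 0111, $)
  read 0, top $: go to s3, push $ → (s3, 111, $)
  read 1, top $: go to s0, push YX$ → (s0, 11, YX$)
  read 1, top Y: go to s2, push YY → (s2, 1, YYX$)
  read 1, top Y: go to s2, push ε → (s2, ε, YX$)
All input consumed in state s2 with stack YX$.

YX$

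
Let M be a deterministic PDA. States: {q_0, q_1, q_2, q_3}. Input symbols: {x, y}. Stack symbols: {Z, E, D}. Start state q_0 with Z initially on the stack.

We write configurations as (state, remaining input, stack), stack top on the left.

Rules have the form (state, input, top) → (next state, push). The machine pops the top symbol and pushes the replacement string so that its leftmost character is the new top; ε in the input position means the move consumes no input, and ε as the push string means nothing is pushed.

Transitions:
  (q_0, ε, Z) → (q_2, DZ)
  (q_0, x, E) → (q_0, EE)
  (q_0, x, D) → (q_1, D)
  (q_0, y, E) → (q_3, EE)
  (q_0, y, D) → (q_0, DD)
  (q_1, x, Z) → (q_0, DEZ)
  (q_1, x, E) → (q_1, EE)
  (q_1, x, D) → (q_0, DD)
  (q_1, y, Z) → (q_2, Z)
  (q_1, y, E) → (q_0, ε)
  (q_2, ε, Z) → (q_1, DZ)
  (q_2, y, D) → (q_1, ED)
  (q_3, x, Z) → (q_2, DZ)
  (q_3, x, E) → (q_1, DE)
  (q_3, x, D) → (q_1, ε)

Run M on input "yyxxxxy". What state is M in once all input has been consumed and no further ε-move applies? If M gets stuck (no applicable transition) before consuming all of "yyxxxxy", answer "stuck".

(q_0, yyxxxxy, Z)
  ε-move, top Z: go to q_2, push DZ → (q_2, yyxxxxy, DZ)
  read y, top D: go to q_1, push ED → (q_1, yxxxxy, EDZ)
  read y, top E: go to q_0, push ε → (q_0, xxxxy, DZ)
  read x, top D: go to q_1, push D → (q_1, xxxy, DZ)
  read x, top D: go to q_0, push DD → (q_0, xxy, DDZ)
  read x, top D: go to q_1, push D → (q_1, xy, DDZ)
  read x, top D: go to q_0, push DD → (q_0, y, DDDZ)
  read y, top D: go to q_0, push DD → (q_0, ε, DDDDZ)
All input consumed; M is in state q_0.

q_0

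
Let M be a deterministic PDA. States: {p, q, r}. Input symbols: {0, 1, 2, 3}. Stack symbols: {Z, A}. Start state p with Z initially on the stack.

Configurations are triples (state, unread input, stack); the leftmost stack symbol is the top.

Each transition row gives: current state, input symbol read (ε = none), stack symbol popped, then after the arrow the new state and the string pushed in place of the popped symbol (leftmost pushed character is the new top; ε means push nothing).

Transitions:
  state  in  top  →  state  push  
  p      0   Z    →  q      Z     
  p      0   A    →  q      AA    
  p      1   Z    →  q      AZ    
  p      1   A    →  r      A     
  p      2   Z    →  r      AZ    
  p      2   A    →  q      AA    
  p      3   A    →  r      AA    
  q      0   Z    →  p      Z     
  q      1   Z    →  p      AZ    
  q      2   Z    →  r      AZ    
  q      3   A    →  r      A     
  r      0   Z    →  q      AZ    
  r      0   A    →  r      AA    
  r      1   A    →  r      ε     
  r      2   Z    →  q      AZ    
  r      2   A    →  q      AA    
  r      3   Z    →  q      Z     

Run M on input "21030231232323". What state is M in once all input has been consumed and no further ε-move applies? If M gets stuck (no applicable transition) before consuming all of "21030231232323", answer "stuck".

r

(p, 21030231232323, Z)
  read 2, top Z: go to r, push AZ → (r, 1030231232323, AZ)
  read 1, top A: go to r, push ε → (r, 030231232323, Z)
  read 0, top Z: go to q, push AZ → (q, 30231232323, AZ)
  read 3, top A: go to r, push A → (r, 0231232323, AZ)
  read 0, top A: go to r, push AA → (r, 231232323, AAZ)
  read 2, top A: go to q, push AA → (q, 31232323, AAAZ)
  read 3, top A: go to r, push A → (r, 1232323, AAAZ)
  read 1, top A: go to r, push ε → (r, 232323, AAZ)
  read 2, top A: go to q, push AA → (q, 32323, AAAZ)
  read 3, top A: go to r, push A → (r, 2323, AAAZ)
  read 2, top A: go to q, push AA → (q, 323, AAAAZ)
  read 3, top A: go to r, push A → (r, 23, AAAAZ)
  read 2, top A: go to q, push AA → (q, 3, AAAAAZ)
  read 3, top A: go to r, push A → (r, ε, AAAAAZ)
All input consumed; M is in state r.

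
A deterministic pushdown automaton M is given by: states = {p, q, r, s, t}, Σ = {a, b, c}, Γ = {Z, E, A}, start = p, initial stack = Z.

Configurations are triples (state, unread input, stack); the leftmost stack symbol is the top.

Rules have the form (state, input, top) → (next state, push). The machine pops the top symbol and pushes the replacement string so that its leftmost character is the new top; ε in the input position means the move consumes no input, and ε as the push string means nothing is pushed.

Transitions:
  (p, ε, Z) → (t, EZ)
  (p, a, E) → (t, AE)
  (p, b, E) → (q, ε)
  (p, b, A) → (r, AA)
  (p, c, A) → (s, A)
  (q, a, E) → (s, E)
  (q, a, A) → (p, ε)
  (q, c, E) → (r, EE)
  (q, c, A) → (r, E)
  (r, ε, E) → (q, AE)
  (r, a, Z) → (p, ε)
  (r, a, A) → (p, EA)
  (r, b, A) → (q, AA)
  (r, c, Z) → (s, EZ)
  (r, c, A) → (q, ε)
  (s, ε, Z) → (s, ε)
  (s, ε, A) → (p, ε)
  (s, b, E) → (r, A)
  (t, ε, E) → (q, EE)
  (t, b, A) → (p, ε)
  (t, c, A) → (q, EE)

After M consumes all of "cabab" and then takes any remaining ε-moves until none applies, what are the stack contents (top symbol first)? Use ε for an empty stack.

AEZ

(p, cabab, Z) ⊢ (t, cabab, EZ) ⊢ (q, cabab, EEZ) ⊢ (r, abab, EEEZ) ⊢ (q, abab, AEEEZ) ⊢ (p, bab, EEEZ) ⊢ (q, ab, EEZ) ⊢ (s, b, EEZ) ⊢ (r, ε, AEZ)
All input consumed in state r with stack AEZ.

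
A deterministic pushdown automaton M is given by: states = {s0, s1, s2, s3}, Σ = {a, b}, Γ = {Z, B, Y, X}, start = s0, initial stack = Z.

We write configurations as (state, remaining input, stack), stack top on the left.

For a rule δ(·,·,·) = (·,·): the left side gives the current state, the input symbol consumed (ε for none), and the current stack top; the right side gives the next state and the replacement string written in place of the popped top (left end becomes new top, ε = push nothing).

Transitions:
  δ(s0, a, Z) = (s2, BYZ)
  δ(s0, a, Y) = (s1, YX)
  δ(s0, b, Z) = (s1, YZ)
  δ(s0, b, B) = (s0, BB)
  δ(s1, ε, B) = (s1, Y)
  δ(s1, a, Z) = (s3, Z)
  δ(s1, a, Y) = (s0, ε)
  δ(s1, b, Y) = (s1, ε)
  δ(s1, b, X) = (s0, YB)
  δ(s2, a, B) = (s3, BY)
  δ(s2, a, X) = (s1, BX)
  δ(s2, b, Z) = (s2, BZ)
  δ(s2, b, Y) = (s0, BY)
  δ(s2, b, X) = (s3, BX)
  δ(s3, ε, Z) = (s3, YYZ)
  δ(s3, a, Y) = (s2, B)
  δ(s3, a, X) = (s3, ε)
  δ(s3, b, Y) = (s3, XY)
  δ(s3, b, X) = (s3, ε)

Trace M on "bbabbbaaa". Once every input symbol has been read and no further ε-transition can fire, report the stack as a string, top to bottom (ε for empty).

(s0, bbabbbaaa, Z) ⊢ (s1, babbbaaa, YZ) ⊢ (s1, abbbaaa, Z) ⊢ (s3, bbbaaa, Z) ⊢ (s3, bbbaaa, YYZ) ⊢ (s3, bbaaa, XYYZ) ⊢ (s3, baaa, YYZ) ⊢ (s3, aaa, XYYZ) ⊢ (s3, aa, YYZ) ⊢ (s2, a, BYZ) ⊢ (s3, ε, BYYZ)
All input consumed in state s3 with stack BYYZ.

BYYZ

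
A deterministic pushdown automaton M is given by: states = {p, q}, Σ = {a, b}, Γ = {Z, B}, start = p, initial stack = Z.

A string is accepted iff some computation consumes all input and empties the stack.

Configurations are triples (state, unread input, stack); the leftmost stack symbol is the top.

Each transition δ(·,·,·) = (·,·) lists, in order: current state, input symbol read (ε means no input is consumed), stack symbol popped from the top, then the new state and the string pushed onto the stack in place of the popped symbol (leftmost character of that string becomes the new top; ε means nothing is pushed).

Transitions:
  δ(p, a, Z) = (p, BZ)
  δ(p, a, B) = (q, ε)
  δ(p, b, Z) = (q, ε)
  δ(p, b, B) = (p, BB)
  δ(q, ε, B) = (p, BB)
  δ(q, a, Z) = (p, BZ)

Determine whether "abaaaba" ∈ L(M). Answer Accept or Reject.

Reject

(p, abaaaba, Z)
  read a, top Z: go to p, push BZ → (p, baaaba, BZ)
  read b, top B: go to p, push BB → (p, aaaba, BBZ)
  read a, top B: go to q, push ε → (q, aaba, BZ)
  ε-move, top B: go to p, push BB → (p, aaba, BBZ)
  read a, top B: go to q, push ε → (q, aba, BZ)
  ε-move, top B: go to p, push BB → (p, aba, BBZ)
  read a, top B: go to q, push ε → (q, ba, BZ)
  ε-move, top B: go to p, push BB → (p, ba, BBZ)
  read b, top B: go to p, push BB → (p, a, BBBZ)
  read a, top B: go to q, push ε → (q, ε, BBZ)
  ε-move, top B: go to p, push BB → (p, ε, BBBZ)
All input consumed; stack is BBBZ, not empty, and no further ε-move applies.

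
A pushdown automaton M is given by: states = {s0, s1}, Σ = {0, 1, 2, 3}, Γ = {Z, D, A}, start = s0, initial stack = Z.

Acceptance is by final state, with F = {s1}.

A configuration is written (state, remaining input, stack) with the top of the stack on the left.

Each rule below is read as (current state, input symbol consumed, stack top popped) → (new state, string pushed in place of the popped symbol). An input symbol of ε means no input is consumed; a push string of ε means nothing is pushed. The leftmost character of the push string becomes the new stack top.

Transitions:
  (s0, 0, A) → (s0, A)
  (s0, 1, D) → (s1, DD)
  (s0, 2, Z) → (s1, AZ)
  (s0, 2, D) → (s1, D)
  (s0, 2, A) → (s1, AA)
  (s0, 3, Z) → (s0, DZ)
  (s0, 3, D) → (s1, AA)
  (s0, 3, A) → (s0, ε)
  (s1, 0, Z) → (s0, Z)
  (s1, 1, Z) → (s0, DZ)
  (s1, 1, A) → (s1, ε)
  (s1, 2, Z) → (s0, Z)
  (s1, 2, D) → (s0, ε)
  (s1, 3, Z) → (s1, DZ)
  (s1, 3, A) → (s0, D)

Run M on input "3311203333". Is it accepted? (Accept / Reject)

Reject

No computation consumes all input and reaches a final state.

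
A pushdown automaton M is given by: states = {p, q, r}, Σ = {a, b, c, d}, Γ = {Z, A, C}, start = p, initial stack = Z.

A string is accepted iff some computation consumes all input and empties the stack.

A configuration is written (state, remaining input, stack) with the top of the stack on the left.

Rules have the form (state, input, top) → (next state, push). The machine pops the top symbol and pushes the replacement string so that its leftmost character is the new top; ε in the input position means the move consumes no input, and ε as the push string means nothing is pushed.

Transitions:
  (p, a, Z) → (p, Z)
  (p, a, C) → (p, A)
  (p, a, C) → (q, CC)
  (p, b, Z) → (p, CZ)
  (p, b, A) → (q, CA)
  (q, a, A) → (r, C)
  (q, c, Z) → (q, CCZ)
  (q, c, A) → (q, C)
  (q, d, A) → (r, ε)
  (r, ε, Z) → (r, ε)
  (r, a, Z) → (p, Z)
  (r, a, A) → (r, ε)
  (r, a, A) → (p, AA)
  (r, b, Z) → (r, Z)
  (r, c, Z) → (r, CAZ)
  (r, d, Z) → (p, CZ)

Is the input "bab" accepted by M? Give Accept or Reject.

No computation consumes all input and empties the stack.

Reject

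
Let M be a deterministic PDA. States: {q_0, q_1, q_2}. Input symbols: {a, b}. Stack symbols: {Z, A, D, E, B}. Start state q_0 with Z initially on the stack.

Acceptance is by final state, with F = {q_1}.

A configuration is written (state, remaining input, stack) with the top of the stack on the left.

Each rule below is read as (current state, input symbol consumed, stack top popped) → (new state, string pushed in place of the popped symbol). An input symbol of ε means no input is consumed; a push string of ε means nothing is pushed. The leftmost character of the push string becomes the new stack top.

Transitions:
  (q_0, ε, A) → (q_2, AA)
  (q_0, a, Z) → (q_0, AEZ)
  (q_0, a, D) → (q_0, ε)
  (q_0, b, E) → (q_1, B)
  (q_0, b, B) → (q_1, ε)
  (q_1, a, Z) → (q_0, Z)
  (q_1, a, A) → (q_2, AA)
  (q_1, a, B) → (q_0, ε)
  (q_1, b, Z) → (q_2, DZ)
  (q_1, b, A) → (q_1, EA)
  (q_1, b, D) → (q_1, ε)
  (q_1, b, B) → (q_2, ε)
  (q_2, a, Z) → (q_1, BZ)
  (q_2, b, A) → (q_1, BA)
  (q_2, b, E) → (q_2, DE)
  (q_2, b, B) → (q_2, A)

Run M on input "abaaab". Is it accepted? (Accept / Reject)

Reject

(q_0, abaaab, Z)
  read a, top Z: go to q_0, push AEZ → (q_0, baaab, AEZ)
  ε-move, top A: go to q_2, push AA → (q_2, baaab, AAEZ)
  read b, top A: go to q_1, push BA → (q_1, aaab, BAAEZ)
  read a, top B: go to q_0, push ε → (q_0, aab, AAEZ)
  ε-move, top A: go to q_2, push AA → (q_2, aab, AAAEZ)
No transition applies at (q_2, aab, AAAEZ); input not fully consumed.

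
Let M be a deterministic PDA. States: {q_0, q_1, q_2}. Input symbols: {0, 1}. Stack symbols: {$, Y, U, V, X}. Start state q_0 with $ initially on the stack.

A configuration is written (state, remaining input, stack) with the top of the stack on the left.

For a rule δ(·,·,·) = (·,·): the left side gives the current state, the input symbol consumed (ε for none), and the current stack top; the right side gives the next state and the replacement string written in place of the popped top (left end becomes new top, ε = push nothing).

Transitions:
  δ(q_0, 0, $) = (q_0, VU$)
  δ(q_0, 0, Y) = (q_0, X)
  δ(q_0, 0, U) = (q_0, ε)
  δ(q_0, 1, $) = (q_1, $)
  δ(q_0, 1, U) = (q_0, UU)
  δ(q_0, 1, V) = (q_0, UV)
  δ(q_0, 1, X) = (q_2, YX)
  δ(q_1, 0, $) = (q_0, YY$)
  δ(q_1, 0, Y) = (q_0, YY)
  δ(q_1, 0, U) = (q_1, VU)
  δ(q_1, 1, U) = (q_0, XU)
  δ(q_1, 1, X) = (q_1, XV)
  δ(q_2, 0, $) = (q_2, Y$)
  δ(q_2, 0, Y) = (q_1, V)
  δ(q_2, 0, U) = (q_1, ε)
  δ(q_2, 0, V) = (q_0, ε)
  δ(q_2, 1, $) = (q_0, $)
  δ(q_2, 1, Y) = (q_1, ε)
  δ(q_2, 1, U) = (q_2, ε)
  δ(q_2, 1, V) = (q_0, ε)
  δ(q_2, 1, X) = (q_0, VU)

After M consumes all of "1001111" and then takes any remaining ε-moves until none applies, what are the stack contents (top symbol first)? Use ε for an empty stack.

(q_0, 1001111, $)
  read 1, top $: go to q_1, push $ → (q_1, 001111, $)
  read 0, top $: go to q_0, push YY$ → (q_0, 01111, YY$)
  read 0, top Y: go to q_0, push X → (q_0, 1111, XY$)
  read 1, top X: go to q_2, push YX → (q_2, 111, YXY$)
  read 1, top Y: go to q_1, push ε → (q_1, 11, XY$)
  read 1, top X: go to q_1, push XV → (q_1, 1, XVY$)
  read 1, top X: go to q_1, push XV → (q_1, ε, XVVY$)
All input consumed in state q_1 with stack XVVY$.

XVVY$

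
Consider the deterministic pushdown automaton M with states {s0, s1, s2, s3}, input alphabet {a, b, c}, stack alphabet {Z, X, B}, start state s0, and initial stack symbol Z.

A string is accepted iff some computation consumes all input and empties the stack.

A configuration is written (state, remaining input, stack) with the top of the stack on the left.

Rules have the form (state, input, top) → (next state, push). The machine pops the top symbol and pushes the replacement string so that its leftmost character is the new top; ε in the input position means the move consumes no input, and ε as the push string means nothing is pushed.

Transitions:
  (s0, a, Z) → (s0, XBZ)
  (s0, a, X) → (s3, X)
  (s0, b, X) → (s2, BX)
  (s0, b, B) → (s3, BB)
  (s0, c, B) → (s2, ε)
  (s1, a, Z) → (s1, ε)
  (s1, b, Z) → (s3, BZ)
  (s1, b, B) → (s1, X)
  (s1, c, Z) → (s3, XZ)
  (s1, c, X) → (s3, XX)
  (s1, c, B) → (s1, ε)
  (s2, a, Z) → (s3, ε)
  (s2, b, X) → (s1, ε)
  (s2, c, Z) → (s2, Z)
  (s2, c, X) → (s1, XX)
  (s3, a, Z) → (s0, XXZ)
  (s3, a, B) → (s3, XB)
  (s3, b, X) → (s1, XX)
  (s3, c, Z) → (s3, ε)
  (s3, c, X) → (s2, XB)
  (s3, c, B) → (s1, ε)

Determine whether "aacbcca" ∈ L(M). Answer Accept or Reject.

(s0, aacbcca, Z)
  read a, top Z: go to s0, push XBZ → (s0, acbcca, XBZ)
  read a, top X: go to s3, push X → (s3, cbcca, XBZ)
  read c, top X: go to s2, push XB → (s2, bcca, XBBZ)
  read b, top X: go to s1, push ε → (s1, cca, BBZ)
  read c, top B: go to s1, push ε → (s1, ca, BZ)
  read c, top B: go to s1, push ε → (s1, a, Z)
  read a, top Z: go to s1, push ε → (s1, ε, ε)
All input consumed and the stack is empty.

Accept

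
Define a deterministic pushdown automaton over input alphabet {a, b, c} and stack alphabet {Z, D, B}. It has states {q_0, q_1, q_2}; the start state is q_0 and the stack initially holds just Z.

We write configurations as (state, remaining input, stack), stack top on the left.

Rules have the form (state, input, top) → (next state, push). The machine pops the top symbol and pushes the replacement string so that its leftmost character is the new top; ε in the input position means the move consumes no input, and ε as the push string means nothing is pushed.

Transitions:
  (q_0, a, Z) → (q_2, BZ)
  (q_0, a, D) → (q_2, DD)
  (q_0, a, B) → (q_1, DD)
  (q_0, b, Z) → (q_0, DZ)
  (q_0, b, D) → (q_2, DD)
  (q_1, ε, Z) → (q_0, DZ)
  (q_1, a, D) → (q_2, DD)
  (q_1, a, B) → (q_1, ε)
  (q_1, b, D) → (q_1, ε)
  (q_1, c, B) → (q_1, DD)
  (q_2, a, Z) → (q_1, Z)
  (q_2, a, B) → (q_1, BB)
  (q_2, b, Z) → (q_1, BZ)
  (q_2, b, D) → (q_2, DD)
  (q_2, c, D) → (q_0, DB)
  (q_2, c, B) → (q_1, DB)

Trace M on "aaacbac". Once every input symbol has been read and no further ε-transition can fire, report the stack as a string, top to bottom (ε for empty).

DBDZ

(q_0, aaacbac, Z)
  read a, top Z: go to q_2, push BZ → (q_2, aacbac, BZ)
  read a, top B: go to q_1, push BB → (q_1, acbac, BBZ)
  read a, top B: go to q_1, push ε → (q_1, cbac, BZ)
  read c, top B: go to q_1, push DD → (q_1, bac, DDZ)
  read b, top D: go to q_1, push ε → (q_1, ac, DZ)
  read a, top D: go to q_2, push DD → (q_2, c, DDZ)
  read c, top D: go to q_0, push DB → (q_0, ε, DBDZ)
All input consumed in state q_0 with stack DBDZ.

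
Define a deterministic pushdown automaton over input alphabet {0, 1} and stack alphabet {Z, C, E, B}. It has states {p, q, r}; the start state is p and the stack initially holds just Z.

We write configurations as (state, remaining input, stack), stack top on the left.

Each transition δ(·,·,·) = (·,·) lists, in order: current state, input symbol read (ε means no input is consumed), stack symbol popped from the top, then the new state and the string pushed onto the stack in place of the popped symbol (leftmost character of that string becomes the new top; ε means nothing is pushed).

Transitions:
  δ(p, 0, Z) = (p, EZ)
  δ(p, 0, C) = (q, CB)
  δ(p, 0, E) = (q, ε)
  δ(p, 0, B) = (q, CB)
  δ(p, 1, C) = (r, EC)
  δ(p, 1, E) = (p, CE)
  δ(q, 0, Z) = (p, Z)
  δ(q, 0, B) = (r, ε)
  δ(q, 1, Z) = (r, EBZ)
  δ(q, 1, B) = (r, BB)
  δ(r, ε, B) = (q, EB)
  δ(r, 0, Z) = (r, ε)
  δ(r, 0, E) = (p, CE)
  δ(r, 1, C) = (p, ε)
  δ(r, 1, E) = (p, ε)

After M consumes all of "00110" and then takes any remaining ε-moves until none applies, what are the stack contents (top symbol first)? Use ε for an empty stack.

CBZ

(p, 00110, Z)
  read 0, top Z: go to p, push EZ → (p, 0110, EZ)
  read 0, top E: go to q, push ε → (q, 110, Z)
  read 1, top Z: go to r, push EBZ → (r, 10, EBZ)
  read 1, top E: go to p, push ε → (p, 0, BZ)
  read 0, top B: go to q, push CB → (q, ε, CBZ)
All input consumed in state q with stack CBZ.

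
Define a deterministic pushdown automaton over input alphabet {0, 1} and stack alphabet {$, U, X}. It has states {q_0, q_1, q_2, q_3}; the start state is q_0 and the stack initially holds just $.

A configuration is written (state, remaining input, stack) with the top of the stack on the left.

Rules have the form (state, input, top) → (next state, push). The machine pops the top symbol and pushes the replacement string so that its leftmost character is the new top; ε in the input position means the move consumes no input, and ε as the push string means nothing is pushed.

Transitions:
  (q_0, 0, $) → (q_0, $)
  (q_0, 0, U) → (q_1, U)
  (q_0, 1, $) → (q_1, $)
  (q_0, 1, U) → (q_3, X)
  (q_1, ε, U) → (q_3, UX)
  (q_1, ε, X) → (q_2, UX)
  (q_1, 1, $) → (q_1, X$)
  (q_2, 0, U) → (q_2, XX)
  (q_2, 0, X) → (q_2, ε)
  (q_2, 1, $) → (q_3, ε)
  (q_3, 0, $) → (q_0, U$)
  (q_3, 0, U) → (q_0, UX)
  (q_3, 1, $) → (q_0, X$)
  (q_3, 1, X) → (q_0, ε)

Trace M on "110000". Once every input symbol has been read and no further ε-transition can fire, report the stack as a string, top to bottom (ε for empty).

(q_0, 110000, $)
  read 1, top $: go to q_1, push $ → (q_1, 10000, $)
  read 1, top $: go to q_1, push X$ → (q_1, 0000, X$)
  ε-move, top X: go to q_2, push UX → (q_2, 0000, UX$)
  read 0, top U: go to q_2, push XX → (q_2, 000, XXX$)
  read 0, top X: go to q_2, push ε → (q_2, 00, XX$)
  read 0, top X: go to q_2, push ε → (q_2, 0, X$)
  read 0, top X: go to q_2, push ε → (q_2, ε, $)
All input consumed in state q_2 with stack $.

$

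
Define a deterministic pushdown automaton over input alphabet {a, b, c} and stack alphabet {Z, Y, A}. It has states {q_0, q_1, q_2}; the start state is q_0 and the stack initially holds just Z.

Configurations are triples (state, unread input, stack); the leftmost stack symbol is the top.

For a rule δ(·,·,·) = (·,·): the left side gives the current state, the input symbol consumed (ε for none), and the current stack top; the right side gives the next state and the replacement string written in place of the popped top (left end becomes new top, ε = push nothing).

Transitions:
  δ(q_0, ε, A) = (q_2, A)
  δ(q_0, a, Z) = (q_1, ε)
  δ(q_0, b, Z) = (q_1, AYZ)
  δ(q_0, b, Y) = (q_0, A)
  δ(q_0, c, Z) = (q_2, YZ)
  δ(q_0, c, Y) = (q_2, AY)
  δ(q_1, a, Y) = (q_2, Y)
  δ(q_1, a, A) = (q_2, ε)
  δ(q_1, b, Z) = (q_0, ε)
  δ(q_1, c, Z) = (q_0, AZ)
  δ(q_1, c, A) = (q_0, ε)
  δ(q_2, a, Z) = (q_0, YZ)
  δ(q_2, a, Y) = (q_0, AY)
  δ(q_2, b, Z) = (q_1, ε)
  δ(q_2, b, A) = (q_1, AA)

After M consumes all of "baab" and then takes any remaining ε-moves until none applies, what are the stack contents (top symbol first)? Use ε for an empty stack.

(q_0, baab, Z)
  read b, top Z: go to q_1, push AYZ → (q_1, aab, AYZ)
  read a, top A: go to q_2, push ε → (q_2, ab, YZ)
  read a, top Y: go to q_0, push AY → (q_0, b, AYZ)
  ε-move, top A: go to q_2, push A → (q_2, b, AYZ)
  read b, top A: go to q_1, push AA → (q_1, ε, AAYZ)
All input consumed in state q_1 with stack AAYZ.

AAYZ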